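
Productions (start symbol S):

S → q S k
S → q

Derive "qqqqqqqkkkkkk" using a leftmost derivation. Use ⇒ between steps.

S ⇒ qSk ⇒ qqSkk ⇒ qqqSkkk ⇒ qqqqSkkkk ⇒ qqqqqSkkkkk ⇒ qqqqqqSkkkkkk ⇒ qqqqqqqkkkkkk

S ⇒ qSk   [S → q S k]
qSk ⇒ qqSkk   [S → q S k]
qqSkk ⇒ qqqSkkk   [S → q S k]
qqqSkkk ⇒ qqqqSkkkk   [S → q S k]
qqqqSkkkk ⇒ qqqqqSkkkkk   [S → q S k]
qqqqqSkkkkk ⇒ qqqqqqSkkkkkk   [S → q S k]
qqqqqqSkkkkkk ⇒ qqqqqqqkkkkkk   [S → q]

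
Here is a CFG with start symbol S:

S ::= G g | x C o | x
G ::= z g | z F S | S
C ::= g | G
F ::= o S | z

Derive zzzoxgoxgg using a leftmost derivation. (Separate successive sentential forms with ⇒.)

S ⇒ Gg ⇒ zFSg ⇒ zzSg ⇒ zzGgg ⇒ zzzFSgg ⇒ zzzoSSgg ⇒ zzzoxCoSgg ⇒ zzzoxgoSgg ⇒ zzzoxgoxgg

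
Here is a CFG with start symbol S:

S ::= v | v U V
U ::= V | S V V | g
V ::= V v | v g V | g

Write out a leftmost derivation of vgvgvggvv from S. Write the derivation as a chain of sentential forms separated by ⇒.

S ⇒ vUV ⇒ vgV ⇒ vgvgV ⇒ vgvgvgV ⇒ vgvgvgVv ⇒ vgvgvgVvv ⇒ vgvgvggvv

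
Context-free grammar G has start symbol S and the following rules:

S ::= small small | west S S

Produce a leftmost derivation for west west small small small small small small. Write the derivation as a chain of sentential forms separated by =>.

S => west S S => west west S S S => west west small small S S => west west small small small small S => west west small small small small small small

S => west S S   [S ::= west S S]
west S S => west west S S S   [S ::= west S S]
west west S S S => west west small small S S   [S ::= small small]
west west small small S S => west west small small small small S   [S ::= small small]
west west small small small small S => west west small small small small small small   [S ::= small small]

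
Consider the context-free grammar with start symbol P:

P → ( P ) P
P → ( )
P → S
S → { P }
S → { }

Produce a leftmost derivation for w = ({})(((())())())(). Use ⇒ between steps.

P ⇒ (P)P ⇒ (S)P ⇒ ({})P ⇒ ({})(P)P ⇒ ({})((P)P)P ⇒ ({})(((P)P)P)P ⇒ ({})(((())P)P)P ⇒ ({})(((())())P)P ⇒ ({})(((())())())P ⇒ ({})(((())())())()

P ⇒ (P)P   [P → ( P ) P]
(P)P ⇒ (S)P   [P → S]
(S)P ⇒ ({})P   [S → { }]
({})P ⇒ ({})(P)P   [P → ( P ) P]
({})(P)P ⇒ ({})((P)P)P   [P → ( P ) P]
({})((P)P)P ⇒ ({})(((P)P)P)P   [P → ( P ) P]
({})(((P)P)P)P ⇒ ({})(((())P)P)P   [P → ( )]
({})(((())P)P)P ⇒ ({})(((())())P)P   [P → ( )]
({})(((())())P)P ⇒ ({})(((())())())P   [P → ( )]
({})(((())())())P ⇒ ({})(((())())())()   [P → ( )]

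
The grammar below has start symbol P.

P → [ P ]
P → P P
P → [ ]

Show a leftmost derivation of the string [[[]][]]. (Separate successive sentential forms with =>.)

P => [P] => [PP] => [[P]P] => [[[]]P] => [[[]][]]

P => [P]   [P → [ P ]]
[P] => [PP]   [P → P P]
[PP] => [[P]P]   [P → [ P ]]
[[P]P] => [[[]]P]   [P → [ ]]
[[[]]P] => [[[]][]]   [P → [ ]]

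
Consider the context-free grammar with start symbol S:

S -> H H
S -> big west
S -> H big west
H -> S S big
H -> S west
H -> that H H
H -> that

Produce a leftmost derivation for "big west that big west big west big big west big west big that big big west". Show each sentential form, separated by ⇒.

S ⇒ H big west   [S -> H big west]
H big west ⇒ S S big big west   [H -> S S big]
S S big big west ⇒ big west S big big west   [S -> big west]
big west S big big west ⇒ big west H H big big west   [S -> H H]
big west H H big big west ⇒ big west S S big H big big west   [H -> S S big]
big west S S big H big big west ⇒ big west H big west S big H big big west   [S -> H big west]
big west H big west S big H big big west ⇒ big west S S big big west S big H big big west   [H -> S S big]
big west S S big big west S big H big big west ⇒ big west H big west S big big west S big H big big west   [S -> H big west]
big west H big west S big big west S big H big big west ⇒ big west that big west S big big west S big H big big west   [H -> that]
big west that big west S big big west S big H big big west ⇒ big west that big west big west big big west S big H big big west   [S -> big west]
big west that big west big west big big west S big H big big west ⇒ big west that big west big west big big west big west big H big big west   [S -> big west]
big west that big west big west big big west big west big H big big west ⇒ big west that big west big west big big west big west big that big big west   [H -> that]

S ⇒ H big west ⇒ S S big big west ⇒ big west S big big west ⇒ big west H H big big west ⇒ big west S S big H big big west ⇒ big west H big west S big H big big west ⇒ big west S S big big west S big H big big west ⇒ big west H big west S big big west S big H big big west ⇒ big west that big west S big big west S big H big big west ⇒ big west that big west big west big big west S big H big big west ⇒ big west that big west big west big big west big west big H big big west ⇒ big west that big west big west big big west big west big that big big west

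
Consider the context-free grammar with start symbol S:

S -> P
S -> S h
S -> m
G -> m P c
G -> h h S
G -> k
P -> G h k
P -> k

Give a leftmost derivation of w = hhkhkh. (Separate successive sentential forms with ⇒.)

S⇒Sh⇒Ph⇒Ghkh⇒hhShkh⇒hhPhkh⇒hhkhkh

S ⇒ Sh   [S -> S h]
Sh ⇒ Ph   [S -> P]
Ph ⇒ Ghkh   [P -> G h k]
Ghkh ⇒ hhShkh   [G -> h h S]
hhShkh ⇒ hhPhkh   [S -> P]
hhPhkh ⇒ hhkhkh   [P -> k]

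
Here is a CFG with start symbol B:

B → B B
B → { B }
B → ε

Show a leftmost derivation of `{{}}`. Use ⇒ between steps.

B ⇒ {B} ⇒ {BB} ⇒ {{B}B} ⇒ {{}B} ⇒ {{}}

B ⇒ {B}   [B → { B }]
{B} ⇒ {BB}   [B → B B]
{BB} ⇒ {{B}B}   [B → { B }]
{{B}B} ⇒ {{}B}   [B → ε]
{{}B} ⇒ {{}}   [B → ε]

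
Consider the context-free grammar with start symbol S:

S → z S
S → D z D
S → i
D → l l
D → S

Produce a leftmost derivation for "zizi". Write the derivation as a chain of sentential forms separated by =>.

S => zS => zDzD => zSzD => zizD => zizS => zizi

S => zS   [S → z S]
zS => zDzD   [S → D z D]
zDzD => zSzD   [D → S]
zSzD => zizD   [S → i]
zizD => zizS   [D → S]
zizS => zizi   [S → i]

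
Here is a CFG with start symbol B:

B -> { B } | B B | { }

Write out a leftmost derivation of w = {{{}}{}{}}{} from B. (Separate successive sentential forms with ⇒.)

B ⇒ BB   [B -> B B]
BB ⇒ {B}B   [B -> { B }]
{B}B ⇒ {BB}B   [B -> B B]
{BB}B ⇒ {BBB}B   [B -> B B]
{BBB}B ⇒ {{B}BB}B   [B -> { B }]
{{B}BB}B ⇒ {{{}}BB}B   [B -> { }]
{{{}}BB}B ⇒ {{{}}{}B}B   [B -> { }]
{{{}}{}B}B ⇒ {{{}}{}{}}B   [B -> { }]
{{{}}{}{}}B ⇒ {{{}}{}{}}{}   [B -> { }]

B ⇒ BB ⇒ {B}B ⇒ {BB}B ⇒ {BBB}B ⇒ {{B}BB}B ⇒ {{{}}BB}B ⇒ {{{}}{}B}B ⇒ {{{}}{}{}}B ⇒ {{{}}{}{}}{}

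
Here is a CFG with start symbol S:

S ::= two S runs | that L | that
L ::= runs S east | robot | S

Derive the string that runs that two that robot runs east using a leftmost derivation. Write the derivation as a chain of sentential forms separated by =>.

S => that L => that runs S east => that runs that L east => that runs that S east => that runs that two S runs east => that runs that two that L runs east => that runs that two that robot runs east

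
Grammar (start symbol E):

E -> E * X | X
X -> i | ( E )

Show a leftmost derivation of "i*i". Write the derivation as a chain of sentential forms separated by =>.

E=>E*X=>X*X=>i*X=>i*i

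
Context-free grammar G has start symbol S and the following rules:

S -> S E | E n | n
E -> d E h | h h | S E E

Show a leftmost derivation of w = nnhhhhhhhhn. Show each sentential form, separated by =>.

S => En   [S -> E n]
En => SEEn   [E -> S E E]
SEEn => nEEn   [S -> n]
nEEn => nSEEEn   [E -> S E E]
nSEEEn => nSEEEEn   [S -> S E]
nSEEEEn => nnEEEEn   [S -> n]
nnEEEEn => nnhhEEEn   [E -> h h]
nnhhEEEn => nnhhhhEEn   [E -> h h]
nnhhhhEEn => nnhhhhhhEn   [E -> h h]
nnhhhhhhEn => nnhhhhhhhhn   [E -> h h]

S=>En=>SEEn=>nEEn=>nSEEEn=>nSEEEEn=>nnEEEEn=>nnhhEEEn=>nnhhhhEEn=>nnhhhhhhEn=>nnhhhhhhhhn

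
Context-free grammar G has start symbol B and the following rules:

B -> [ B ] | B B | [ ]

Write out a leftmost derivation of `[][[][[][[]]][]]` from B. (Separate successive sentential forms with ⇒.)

B ⇒ BB   [B -> B B]
BB ⇒ []B   [B -> [ ]]
[]B ⇒ [][B]   [B -> [ B ]]
[][B] ⇒ [][BB]   [B -> B B]
[][BB] ⇒ [][BBB]   [B -> B B]
[][BBB] ⇒ [][[]BB]   [B -> [ ]]
[][[]BB] ⇒ [][[][B]B]   [B -> [ B ]]
[][[][B]B] ⇒ [][[][BB]B]   [B -> B B]
[][[][BB]B] ⇒ [][[][[]B]B]   [B -> [ ]]
[][[][[]B]B] ⇒ [][[][[][B]]B]   [B -> [ B ]]
[][[][[][B]]B] ⇒ [][[][[][[]]]B]   [B -> [ ]]
[][[][[][[]]]B] ⇒ [][[][[][[]]][]]   [B -> [ ]]

B ⇒ BB ⇒ []B ⇒ [][B] ⇒ [][BB] ⇒ [][BBB] ⇒ [][[]BB] ⇒ [][[][B]B] ⇒ [][[][BB]B] ⇒ [][[][[]B]B] ⇒ [][[][[][B]]B] ⇒ [][[][[][[]]]B] ⇒ [][[][[][[]]][]]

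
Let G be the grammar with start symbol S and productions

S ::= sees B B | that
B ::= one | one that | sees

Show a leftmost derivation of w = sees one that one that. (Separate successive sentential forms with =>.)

S => sees B B => sees one that B => sees one that one that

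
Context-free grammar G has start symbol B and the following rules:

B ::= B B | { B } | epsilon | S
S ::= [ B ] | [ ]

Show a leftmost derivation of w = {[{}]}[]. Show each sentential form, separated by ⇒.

B ⇒ BB ⇒ BBB ⇒ {B}BB ⇒ {S}BB ⇒ {[B]}BB ⇒ {[{B}]}BB ⇒ {[{}]}BB ⇒ {[{}]}SB ⇒ {[{}]}[]B ⇒ {[{}]}[]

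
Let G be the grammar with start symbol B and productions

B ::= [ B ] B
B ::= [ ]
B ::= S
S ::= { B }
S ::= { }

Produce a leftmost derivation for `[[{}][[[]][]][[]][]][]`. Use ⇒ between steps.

B ⇒ [B]B ⇒ [[B]B]B ⇒ [[S]B]B ⇒ [[{}]B]B ⇒ [[{}][B]B]B ⇒ [[{}][[B]B]B]B ⇒ [[{}][[[]]B]B]B ⇒ [[{}][[[]][]]B]B ⇒ [[{}][[[]][]][B]B]B ⇒ [[{}][[[]][]][[]]B]B ⇒ [[{}][[[]][]][[]][]]B ⇒ [[{}][[[]][]][[]][]][]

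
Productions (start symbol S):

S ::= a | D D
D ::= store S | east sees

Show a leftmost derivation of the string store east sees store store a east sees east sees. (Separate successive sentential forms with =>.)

S => D D => store S D => store D D D => store east sees D D => store east sees store S D => store east sees store D D D => store east sees store store S D D => store east sees store store a D D => store east sees store store a east sees D => store east sees store store a east sees east sees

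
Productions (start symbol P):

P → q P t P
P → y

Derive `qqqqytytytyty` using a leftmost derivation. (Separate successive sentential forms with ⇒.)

P ⇒ qPtP   [P → q P t P]
qPtP ⇒ qqPtPtP   [P → q P t P]
qqPtPtP ⇒ qqqPtPtPtP   [P → q P t P]
qqqPtPtPtP ⇒ qqqqPtPtPtPtP   [P → q P t P]
qqqqPtPtPtPtP ⇒ qqqqytPtPtPtP   [P → y]
qqqqytPtPtPtP ⇒ qqqqytytPtPtP   [P → y]
qqqqytytPtPtP ⇒ qqqqytytytPtP   [P → y]
qqqqytytytPtP ⇒ qqqqytytytytP   [P → y]
qqqqytytytytP ⇒ qqqqytytytyty   [P → y]

P⇒qPtP⇒qqPtPtP⇒qqqPtPtPtP⇒qqqqPtPtPtPtP⇒qqqqytPtPtPtP⇒qqqqytytPtPtP⇒qqqqytytytPtP⇒qqqqytytytytP⇒qqqqytytytyty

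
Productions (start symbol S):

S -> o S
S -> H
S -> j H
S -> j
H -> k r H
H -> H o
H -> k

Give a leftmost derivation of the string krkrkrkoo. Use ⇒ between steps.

S⇒H⇒krH⇒krkrH⇒krkrHo⇒krkrkrHo⇒krkrkrHoo⇒krkrkrkoo

S ⇒ H   [S -> H]
H ⇒ krH   [H -> k r H]
krH ⇒ krkrH   [H -> k r H]
krkrH ⇒ krkrHo   [H -> H o]
krkrHo ⇒ krkrkrHo   [H -> k r H]
krkrkrHo ⇒ krkrkrHoo   [H -> H o]
krkrkrHoo ⇒ krkrkrkoo   [H -> k]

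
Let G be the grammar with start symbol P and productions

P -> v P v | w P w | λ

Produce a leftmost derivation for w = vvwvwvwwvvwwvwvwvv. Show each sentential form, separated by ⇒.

P⇒vPv⇒vvPvv⇒vvwPwvv⇒vvwvPvwvv⇒vvwvwPwvwvv⇒vvwvwvPvwvwvv⇒vvwvwvwPwvwvwvv⇒vvwvwvwwPwwvwvwvv⇒vvwvwvwwvPvwwvwvwvv⇒vvwvwvwwvvwwvwvwvv

P ⇒ vPv   [P -> v P v]
vPv ⇒ vvPvv   [P -> v P v]
vvPvv ⇒ vvwPwvv   [P -> w P w]
vvwPwvv ⇒ vvwvPvwvv   [P -> v P v]
vvwvPvwvv ⇒ vvwvwPwvwvv   [P -> w P w]
vvwvwPwvwvv ⇒ vvwvwvPvwvwvv   [P -> v P v]
vvwvwvPvwvwvv ⇒ vvwvwvwPwvwvwvv   [P -> w P w]
vvwvwvwPwvwvwvv ⇒ vvwvwvwwPwwvwvwvv   [P -> w P w]
vvwvwvwwPwwvwvwvv ⇒ vvwvwvwwvPvwwvwvwvv   [P -> v P v]
vvwvwvwwvPvwwvwvwvv ⇒ vvwvwvwwvvwwvwvwvv   [P -> λ]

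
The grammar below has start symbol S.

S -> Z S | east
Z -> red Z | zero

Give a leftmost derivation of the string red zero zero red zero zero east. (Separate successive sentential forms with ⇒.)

S ⇒ Z S   [S -> Z S]
Z S ⇒ red Z S   [Z -> red Z]
red Z S ⇒ red zero S   [Z -> zero]
red zero S ⇒ red zero Z S   [S -> Z S]
red zero Z S ⇒ red zero zero S   [Z -> zero]
red zero zero S ⇒ red zero zero Z S   [S -> Z S]
red zero zero Z S ⇒ red zero zero red Z S   [Z -> red Z]
red zero zero red Z S ⇒ red zero zero red zero S   [Z -> zero]
red zero zero red zero S ⇒ red zero zero red zero Z S   [S -> Z S]
red zero zero red zero Z S ⇒ red zero zero red zero zero S   [Z -> zero]
red zero zero red zero zero S ⇒ red zero zero red zero zero east   [S -> east]

S ⇒ Z S ⇒ red Z S ⇒ red zero S ⇒ red zero Z S ⇒ red zero zero S ⇒ red zero zero Z S ⇒ red zero zero red Z S ⇒ red zero zero red zero S ⇒ red zero zero red zero Z S ⇒ red zero zero red zero zero S ⇒ red zero zero red zero zero east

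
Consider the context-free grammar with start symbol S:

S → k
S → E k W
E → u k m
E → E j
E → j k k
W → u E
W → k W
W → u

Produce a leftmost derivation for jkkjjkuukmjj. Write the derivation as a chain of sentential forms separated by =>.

S => EkW   [S → E k W]
EkW => EjkW   [E → E j]
EjkW => EjjkW   [E → E j]
EjjkW => jkkjjkW   [E → j k k]
jkkjjkW => jkkjjkuE   [W → u E]
jkkjjkuE => jkkjjkuEj   [E → E j]
jkkjjkuEj => jkkjjkuEjj   [E → E j]
jkkjjkuEjj => jkkjjkuukmjj   [E → u k m]

S=>EkW=>EjkW=>EjjkW=>jkkjjkW=>jkkjjkuE=>jkkjjkuEj=>jkkjjkuEjj=>jkkjjkuukmjj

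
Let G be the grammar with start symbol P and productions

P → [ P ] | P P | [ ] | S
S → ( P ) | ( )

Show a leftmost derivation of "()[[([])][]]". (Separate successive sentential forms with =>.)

P => PP   [P → P P]
PP => SP   [P → S]
SP => ()P   [S → ( )]
()P => ()[P]   [P → [ P ]]
()[P] => ()[PP]   [P → P P]
()[PP] => ()[[P]P]   [P → [ P ]]
()[[P]P] => ()[[S]P]   [P → S]
()[[S]P] => ()[[(P)]P]   [S → ( P )]
()[[(P)]P] => ()[[([])]P]   [P → [ ]]
()[[([])]P] => ()[[([])][]]   [P → [ ]]

P=>PP=>SP=>()P=>()[P]=>()[PP]=>()[[P]P]=>()[[S]P]=>()[[(P)]P]=>()[[([])]P]=>()[[([])][]]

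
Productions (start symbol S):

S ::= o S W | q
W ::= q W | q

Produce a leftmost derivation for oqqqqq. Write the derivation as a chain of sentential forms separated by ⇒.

S ⇒ oSW ⇒ oqW ⇒ oqqW ⇒ oqqqW ⇒ oqqqqW ⇒ oqqqqq

S ⇒ oSW   [S ::= o S W]
oSW ⇒ oqW   [S ::= q]
oqW ⇒ oqqW   [W ::= q W]
oqqW ⇒ oqqqW   [W ::= q W]
oqqqW ⇒ oqqqqW   [W ::= q W]
oqqqqW ⇒ oqqqqq   [W ::= q]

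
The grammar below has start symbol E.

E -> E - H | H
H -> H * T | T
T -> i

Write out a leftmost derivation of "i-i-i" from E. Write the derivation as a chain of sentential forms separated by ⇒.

E ⇒ E-H ⇒ E-H-H ⇒ H-H-H ⇒ T-H-H ⇒ i-H-H ⇒ i-T-H ⇒ i-i-H ⇒ i-i-T ⇒ i-i-i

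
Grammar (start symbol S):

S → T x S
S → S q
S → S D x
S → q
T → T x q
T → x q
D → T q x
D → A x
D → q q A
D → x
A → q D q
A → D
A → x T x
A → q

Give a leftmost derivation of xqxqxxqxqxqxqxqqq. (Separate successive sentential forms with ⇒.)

S ⇒ Sq   [S → S q]
Sq ⇒ TxSq   [S → T x S]
TxSq ⇒ TxqxSq   [T → T x q]
TxqxSq ⇒ xqxqxSq   [T → x q]
xqxqxSq ⇒ xqxqxSqq   [S → S q]
xqxqxSqq ⇒ xqxqxTxSqq   [S → T x S]
xqxqxTxSqq ⇒ xqxqxTxqxSqq   [T → T x q]
xqxqxTxqxSqq ⇒ xqxqxTxqxqxSqq   [T → T x q]
xqxqxTxqxqxSqq ⇒ xqxqxTxqxqxqxSqq   [T → T x q]
xqxqxTxqxqxqxSqq ⇒ xqxqxxqxqxqxqxSqq   [T → x q]
xqxqxxqxqxqxqxSqq ⇒ xqxqxxqxqxqxqxqqq   [S → q]

S ⇒ Sq ⇒ TxSq ⇒ TxqxSq ⇒ xqxqxSq ⇒ xqxqxSqq ⇒ xqxqxTxSqq ⇒ xqxqxTxqxSqq ⇒ xqxqxTxqxqxSqq ⇒ xqxqxTxqxqxqxSqq ⇒ xqxqxxqxqxqxqxSqq ⇒ xqxqxxqxqxqxqxqqq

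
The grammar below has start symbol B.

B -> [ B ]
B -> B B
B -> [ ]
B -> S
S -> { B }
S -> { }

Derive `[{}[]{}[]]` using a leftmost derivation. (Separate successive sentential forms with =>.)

B => [B]   [B -> [ B ]]
[B] => [BB]   [B -> B B]
[BB] => [BBB]   [B -> B B]
[BBB] => [BBBB]   [B -> B B]
[BBBB] => [SBBB]   [B -> S]
[SBBB] => [{}BBB]   [S -> { }]
[{}BBB] => [{}[]BB]   [B -> [ ]]
[{}[]BB] => [{}[]SB]   [B -> S]
[{}[]SB] => [{}[]{}B]   [S -> { }]
[{}[]{}B] => [{}[]{}[]]   [B -> [ ]]

B => [B] => [BB] => [BBB] => [BBBB] => [SBBB] => [{}BBB] => [{}[]BB] => [{}[]SB] => [{}[]{}B] => [{}[]{}[]]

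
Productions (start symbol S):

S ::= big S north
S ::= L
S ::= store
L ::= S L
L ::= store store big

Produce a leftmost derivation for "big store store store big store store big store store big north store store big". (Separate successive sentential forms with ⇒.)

S ⇒ L ⇒ S L ⇒ big S north L ⇒ big L north L ⇒ big S L north L ⇒ big store L north L ⇒ big store S L north L ⇒ big store L L north L ⇒ big store store store big L north L ⇒ big store store store big S L north L ⇒ big store store store big L L north L ⇒ big store store store big store store big L north L ⇒ big store store store big store store big store store big north L ⇒ big store store store big store store big store store big north store store big

S ⇒ L   [S ::= L]
L ⇒ S L   [L ::= S L]
S L ⇒ big S north L   [S ::= big S north]
big S north L ⇒ big L north L   [S ::= L]
big L north L ⇒ big S L north L   [L ::= S L]
big S L north L ⇒ big store L north L   [S ::= store]
big store L north L ⇒ big store S L north L   [L ::= S L]
big store S L north L ⇒ big store L L north L   [S ::= L]
big store L L north L ⇒ big store store store big L north L   [L ::= store store big]
big store store store big L north L ⇒ big store store store big S L north L   [L ::= S L]
big store store store big S L north L ⇒ big store store store big L L north L   [S ::= L]
big store store store big L L north L ⇒ big store store store big store store big L north L   [L ::= store store big]
big store store store big store store big L north L ⇒ big store store store big store store big store store big north L   [L ::= store store big]
big store store store big store store big store store big north L ⇒ big store store store big store store big store store big north store store big   [L ::= store store big]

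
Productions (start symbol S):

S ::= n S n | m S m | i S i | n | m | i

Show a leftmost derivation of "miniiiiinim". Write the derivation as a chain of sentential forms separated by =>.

S => mSm => miSim => minSnim => miniSinim => miniiSiinim => miniiiiinim

S => mSm   [S ::= m S m]
mSm => miSim   [S ::= i S i]
miSim => minSnim   [S ::= n S n]
minSnim => miniSinim   [S ::= i S i]
miniSinim => miniiSiinim   [S ::= i S i]
miniiSiinim => miniiiiinim   [S ::= i]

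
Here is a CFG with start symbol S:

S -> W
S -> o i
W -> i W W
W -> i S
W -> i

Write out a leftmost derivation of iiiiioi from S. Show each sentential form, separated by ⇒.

S ⇒ W ⇒ iWW ⇒ iiSW ⇒ iiWW ⇒ iiiSW ⇒ iiiWW ⇒ iiiiW ⇒ iiiiiS ⇒ iiiiioi

S ⇒ W   [S -> W]
W ⇒ iWW   [W -> i W W]
iWW ⇒ iiSW   [W -> i S]
iiSW ⇒ iiWW   [S -> W]
iiWW ⇒ iiiSW   [W -> i S]
iiiSW ⇒ iiiWW   [S -> W]
iiiWW ⇒ iiiiW   [W -> i]
iiiiW ⇒ iiiiiS   [W -> i S]
iiiiiS ⇒ iiiiioi   [S -> o i]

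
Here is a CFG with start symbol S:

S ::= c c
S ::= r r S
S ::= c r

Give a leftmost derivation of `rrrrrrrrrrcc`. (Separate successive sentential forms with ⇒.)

S ⇒ rrS   [S ::= r r S]
rrS ⇒ rrrrS   [S ::= r r S]
rrrrS ⇒ rrrrrrS   [S ::= r r S]
rrrrrrS ⇒ rrrrrrrrS   [S ::= r r S]
rrrrrrrrS ⇒ rrrrrrrrrrS   [S ::= r r S]
rrrrrrrrrrS ⇒ rrrrrrrrrrcc   [S ::= c c]

S ⇒ rrS ⇒ rrrrS ⇒ rrrrrrS ⇒ rrrrrrrrS ⇒ rrrrrrrrrrS ⇒ rrrrrrrrrrcc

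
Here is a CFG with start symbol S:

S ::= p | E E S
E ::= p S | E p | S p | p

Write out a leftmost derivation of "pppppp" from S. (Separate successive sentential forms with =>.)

S => EES   [S ::= E E S]
EES => EpES   [E ::= E p]
EpES => EppES   [E ::= E p]
EppES => SpppES   [E ::= S p]
SpppES => ppppES   [S ::= p]
ppppES => pppppS   [E ::= p]
pppppS => pppppp   [S ::= p]

S => EES => EpES => EppES => SpppES => ppppES => pppppS => pppppp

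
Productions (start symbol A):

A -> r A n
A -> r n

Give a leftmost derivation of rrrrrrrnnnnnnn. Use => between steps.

A => rAn   [A -> r A n]
rAn => rrAnn   [A -> r A n]
rrAnn => rrrAnnn   [A -> r A n]
rrrAnnn => rrrrAnnnn   [A -> r A n]
rrrrAnnnn => rrrrrAnnnnn   [A -> r A n]
rrrrrAnnnnn => rrrrrrAnnnnnn   [A -> r A n]
rrrrrrAnnnnnn => rrrrrrrnnnnnnn   [A -> r n]

A => rAn => rrAnn => rrrAnnn => rrrrAnnnn => rrrrrAnnnnn => rrrrrrAnnnnnn => rrrrrrrnnnnnnn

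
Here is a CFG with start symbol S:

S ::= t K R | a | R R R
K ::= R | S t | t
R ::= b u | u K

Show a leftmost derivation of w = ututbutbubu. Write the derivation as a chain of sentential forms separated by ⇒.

S ⇒ RRR ⇒ uKRR ⇒ uStRR ⇒ utKRtRR ⇒ utRRtRR ⇒ utuKRtRR ⇒ ututRtRR ⇒ ututbutRR ⇒ ututbutbuR ⇒ ututbutbubu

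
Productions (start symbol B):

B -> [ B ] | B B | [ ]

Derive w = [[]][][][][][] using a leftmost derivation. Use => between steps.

B => BB   [B -> B B]
BB => BBB   [B -> B B]
BBB => BBBB   [B -> B B]
BBBB => BBBBB   [B -> B B]
BBBBB => BBBBBB   [B -> B B]
BBBBBB => [B]BBBBB   [B -> [ B ]]
[B]BBBBB => [[]]BBBBB   [B -> [ ]]
[[]]BBBBB => [[]][]BBBB   [B -> [ ]]
[[]][]BBBB => [[]][][]BBB   [B -> [ ]]
[[]][][]BBB => [[]][][][]BB   [B -> [ ]]
[[]][][][]BB => [[]][][][][]B   [B -> [ ]]
[[]][][][][]B => [[]][][][][][]   [B -> [ ]]

B => BB => BBB => BBBB => BBBBB => BBBBBB => [B]BBBBB => [[]]BBBBB => [[]][]BBBB => [[]][][]BBB => [[]][][][]BB => [[]][][][][]B => [[]][][][][][]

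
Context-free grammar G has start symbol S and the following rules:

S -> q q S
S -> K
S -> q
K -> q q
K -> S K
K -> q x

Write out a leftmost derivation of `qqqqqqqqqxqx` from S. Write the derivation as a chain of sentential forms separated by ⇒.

S ⇒ qqS   [S -> q q S]
qqS ⇒ qqqqS   [S -> q q S]
qqqqS ⇒ qqqqK   [S -> K]
qqqqK ⇒ qqqqSK   [K -> S K]
qqqqSK ⇒ qqqqqqSK   [S -> q q S]
qqqqqqSK ⇒ qqqqqqqqSK   [S -> q q S]
qqqqqqqqSK ⇒ qqqqqqqqKK   [S -> K]
qqqqqqqqKK ⇒ qqqqqqqqqxK   [K -> q x]
qqqqqqqqqxK ⇒ qqqqqqqqqxqx   [K -> q x]

S ⇒ qqS ⇒ qqqqS ⇒ qqqqK ⇒ qqqqSK ⇒ qqqqqqSK ⇒ qqqqqqqqSK ⇒ qqqqqqqqKK ⇒ qqqqqqqqqxK ⇒ qqqqqqqqqxqx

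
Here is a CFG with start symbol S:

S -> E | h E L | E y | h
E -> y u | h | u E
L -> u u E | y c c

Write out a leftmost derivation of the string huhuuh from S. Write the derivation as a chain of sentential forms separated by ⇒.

S ⇒ hEL ⇒ huEL ⇒ huhL ⇒ huhuuE ⇒ huhuuh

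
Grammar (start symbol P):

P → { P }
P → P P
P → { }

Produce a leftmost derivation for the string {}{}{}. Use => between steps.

P => PP => PPP => {}PP => {}{}P => {}{}{}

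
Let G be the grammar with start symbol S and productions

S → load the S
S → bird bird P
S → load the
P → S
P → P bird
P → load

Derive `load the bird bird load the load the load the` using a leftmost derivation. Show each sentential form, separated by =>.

S => load the S   [S → load the S]
load the S => load the bird bird P   [S → bird bird P]
load the bird bird P => load the bird bird S   [P → S]
load the bird bird S => load the bird bird load the S   [S → load the S]
load the bird bird load the S => load the bird bird load the load the S   [S → load the S]
load the bird bird load the load the S => load the bird bird load the load the load the   [S → load the]

S => load the S => load the bird bird P => load the bird bird S => load the bird bird load the S => load the bird bird load the load the S => load the bird bird load the load the load the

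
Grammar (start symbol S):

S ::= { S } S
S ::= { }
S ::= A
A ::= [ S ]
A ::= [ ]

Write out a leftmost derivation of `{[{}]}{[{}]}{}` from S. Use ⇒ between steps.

S ⇒ {S}S   [S ::= { S } S]
{S}S ⇒ {A}S   [S ::= A]
{A}S ⇒ {[S]}S   [A ::= [ S ]]
{[S]}S ⇒ {[{}]}S   [S ::= { }]
{[{}]}S ⇒ {[{}]}{S}S   [S ::= { S } S]
{[{}]}{S}S ⇒ {[{}]}{A}S   [S ::= A]
{[{}]}{A}S ⇒ {[{}]}{[S]}S   [A ::= [ S ]]
{[{}]}{[S]}S ⇒ {[{}]}{[{}]}S   [S ::= { }]
{[{}]}{[{}]}S ⇒ {[{}]}{[{}]}{}   [S ::= { }]

S ⇒ {S}S ⇒ {A}S ⇒ {[S]}S ⇒ {[{}]}S ⇒ {[{}]}{S}S ⇒ {[{}]}{A}S ⇒ {[{}]}{[S]}S ⇒ {[{}]}{[{}]}S ⇒ {[{}]}{[{}]}{}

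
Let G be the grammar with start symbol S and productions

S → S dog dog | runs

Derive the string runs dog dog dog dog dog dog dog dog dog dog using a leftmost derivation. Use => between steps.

S => S dog dog => S dog dog dog dog => S dog dog dog dog dog dog => S dog dog dog dog dog dog dog dog => S dog dog dog dog dog dog dog dog dog dog => runs dog dog dog dog dog dog dog dog dog dog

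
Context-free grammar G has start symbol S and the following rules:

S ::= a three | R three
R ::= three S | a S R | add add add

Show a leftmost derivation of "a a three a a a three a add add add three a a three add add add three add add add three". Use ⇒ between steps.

S ⇒ R three ⇒ a S R three ⇒ a a three R three ⇒ a a three a S R three ⇒ a a three a R three R three ⇒ a a three a a S R three R three ⇒ a a three a a a three R three R three ⇒ a a three a a a three a S R three R three ⇒ a a three a a a three a R three R three R three ⇒ a a three a a a three a add add add three R three R three ⇒ a a three a a a three a add add add three a S R three R three ⇒ a a three a a a three a add add add three a a three R three R three ⇒ a a three a a a three a add add add three a a three add add add three R three ⇒ a a three a a a three a add add add three a a three add add add three add add add three

S ⇒ R three   [S ::= R three]
R three ⇒ a S R three   [R ::= a S R]
a S R three ⇒ a a three R three   [S ::= a three]
a a three R three ⇒ a a three a S R three   [R ::= a S R]
a a three a S R three ⇒ a a three a R three R three   [S ::= R three]
a a three a R three R three ⇒ a a three a a S R three R three   [R ::= a S R]
a a three a a S R three R three ⇒ a a three a a a three R three R three   [S ::= a three]
a a three a a a three R three R three ⇒ a a three a a a three a S R three R three   [R ::= a S R]
a a three a a a three a S R three R three ⇒ a a three a a a three a R three R three R three   [S ::= R three]
a a three a a a three a R three R three R three ⇒ a a three a a a three a add add add three R three R three   [R ::= add add add]
a a three a a a three a add add add three R three R three ⇒ a a three a a a three a add add add three a S R three R three   [R ::= a S R]
a a three a a a three a add add add three a S R three R three ⇒ a a three a a a three a add add add three a a three R three R three   [S ::= a three]
a a three a a a three a add add add three a a three R three R three ⇒ a a three a a a three a add add add three a a three add add add three R three   [R ::= add add add]
a a three a a a three a add add add three a a three add add add three R three ⇒ a a three a a a three a add add add three a a three add add add three add add add three   [R ::= add add add]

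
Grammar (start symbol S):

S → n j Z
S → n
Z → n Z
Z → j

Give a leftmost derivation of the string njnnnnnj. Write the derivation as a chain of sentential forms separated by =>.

S => njZ => njnZ => njnnZ => njnnnZ => njnnnnZ => njnnnnnZ => njnnnnnj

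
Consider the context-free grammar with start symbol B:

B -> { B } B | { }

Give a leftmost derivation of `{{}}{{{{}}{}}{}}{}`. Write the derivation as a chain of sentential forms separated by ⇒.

B ⇒ {B}B   [B -> { B } B]
{B}B ⇒ {{}}B   [B -> { }]
{{}}B ⇒ {{}}{B}B   [B -> { B } B]
{{}}{B}B ⇒ {{}}{{B}B}B   [B -> { B } B]
{{}}{{B}B}B ⇒ {{}}{{{B}B}B}B   [B -> { B } B]
{{}}{{{B}B}B}B ⇒ {{}}{{{{}}B}B}B   [B -> { }]
{{}}{{{{}}B}B}B ⇒ {{}}{{{{}}{}}B}B   [B -> { }]
{{}}{{{{}}{}}B}B ⇒ {{}}{{{{}}{}}{}}B   [B -> { }]
{{}}{{{{}}{}}{}}B ⇒ {{}}{{{{}}{}}{}}{}   [B -> { }]

B ⇒ {B}B ⇒ {{}}B ⇒ {{}}{B}B ⇒ {{}}{{B}B}B ⇒ {{}}{{{B}B}B}B ⇒ {{}}{{{{}}B}B}B ⇒ {{}}{{{{}}{}}B}B ⇒ {{}}{{{{}}{}}{}}B ⇒ {{}}{{{{}}{}}{}}{}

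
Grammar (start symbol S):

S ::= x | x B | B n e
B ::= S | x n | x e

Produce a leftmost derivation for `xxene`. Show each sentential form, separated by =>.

S=>xB=>xS=>xBne=>xxene

S => xB   [S ::= x B]
xB => xS   [B ::= S]
xS => xBne   [S ::= B n e]
xBne => xxene   [B ::= x e]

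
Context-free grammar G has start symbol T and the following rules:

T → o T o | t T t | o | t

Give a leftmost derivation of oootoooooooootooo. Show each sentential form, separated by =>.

T => oTo => ooToo => oooTooo => oootTtooo => oootoTotooo => oootooTootooo => oootoooToootooo => oootooooTooootooo => oootoooooooootooo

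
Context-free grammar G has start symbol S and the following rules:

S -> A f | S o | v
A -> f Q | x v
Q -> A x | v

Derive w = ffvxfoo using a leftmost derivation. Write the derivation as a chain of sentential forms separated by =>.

S => So   [S -> S o]
So => Soo   [S -> S o]
Soo => Afoo   [S -> A f]
Afoo => fQfoo   [A -> f Q]
fQfoo => fAxfoo   [Q -> A x]
fAxfoo => ffQxfoo   [A -> f Q]
ffQxfoo => ffvxfoo   [Q -> v]

S => So => Soo => Afoo => fQfoo => fAxfoo => ffQxfoo => ffvxfoo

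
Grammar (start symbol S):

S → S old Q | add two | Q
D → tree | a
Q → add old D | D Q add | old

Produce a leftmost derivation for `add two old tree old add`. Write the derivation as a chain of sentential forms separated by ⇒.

S ⇒ S old Q ⇒ add two old Q ⇒ add two old D Q add ⇒ add two old tree Q add ⇒ add two old tree old add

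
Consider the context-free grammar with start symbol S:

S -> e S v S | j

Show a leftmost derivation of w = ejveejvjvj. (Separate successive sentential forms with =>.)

S => eSvS => ejvS => ejveSvS => ejveeSvSvS => ejveejvSvS => ejveejvjvS => ejveejvjvj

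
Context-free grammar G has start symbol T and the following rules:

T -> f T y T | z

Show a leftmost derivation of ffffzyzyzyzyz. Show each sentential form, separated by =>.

T => fTyT => ffTyTyT => fffTyTyTyT => ffffTyTyTyTyT => ffffzyTyTyTyT => ffffzyzyTyTyT => ffffzyzyzyTyT => ffffzyzyzyzyT => ffffzyzyzyzyz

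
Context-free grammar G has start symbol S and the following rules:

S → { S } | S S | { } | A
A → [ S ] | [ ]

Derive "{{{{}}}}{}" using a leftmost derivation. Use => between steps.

S => SS => {S}S => {{S}}S => {{{S}}}S => {{{{}}}}S => {{{{}}}}{}

S => SS   [S → S S]
SS => {S}S   [S → { S }]
{S}S => {{S}}S   [S → { S }]
{{S}}S => {{{S}}}S   [S → { S }]
{{{S}}}S => {{{{}}}}S   [S → { }]
{{{{}}}}S => {{{{}}}}{}   [S → { }]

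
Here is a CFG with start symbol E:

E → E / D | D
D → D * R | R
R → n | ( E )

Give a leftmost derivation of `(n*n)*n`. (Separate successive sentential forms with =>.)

E => D => D*R => R*R => (E)*R => (D)*R => (D*R)*R => (R*R)*R => (n*R)*R => (n*n)*R => (n*n)*n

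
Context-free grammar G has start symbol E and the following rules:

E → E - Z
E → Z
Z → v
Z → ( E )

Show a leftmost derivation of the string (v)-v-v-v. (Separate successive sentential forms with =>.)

E => E-Z   [E → E - Z]
E-Z => E-Z-Z   [E → E - Z]
E-Z-Z => E-Z-Z-Z   [E → E - Z]
E-Z-Z-Z => Z-Z-Z-Z   [E → Z]
Z-Z-Z-Z => (E)-Z-Z-Z   [Z → ( E )]
(E)-Z-Z-Z => (Z)-Z-Z-Z   [E → Z]
(Z)-Z-Z-Z => (v)-Z-Z-Z   [Z → v]
(v)-Z-Z-Z => (v)-v-Z-Z   [Z → v]
(v)-v-Z-Z => (v)-v-v-Z   [Z → v]
(v)-v-v-Z => (v)-v-v-v   [Z → v]

E=>E-Z=>E-Z-Z=>E-Z-Z-Z=>Z-Z-Z-Z=>(E)-Z-Z-Z=>(Z)-Z-Z-Z=>(v)-Z-Z-Z=>(v)-v-Z-Z=>(v)-v-v-Z=>(v)-v-v-v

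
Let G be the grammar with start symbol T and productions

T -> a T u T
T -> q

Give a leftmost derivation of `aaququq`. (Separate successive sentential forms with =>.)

T => aTuT   [T -> a T u T]
aTuT => aaTuTuT   [T -> a T u T]
aaTuTuT => aaquTuT   [T -> q]
aaquTuT => aaququT   [T -> q]
aaququT => aaququq   [T -> q]

T=>aTuT=>aaTuTuT=>aaquTuT=>aaququT=>aaququq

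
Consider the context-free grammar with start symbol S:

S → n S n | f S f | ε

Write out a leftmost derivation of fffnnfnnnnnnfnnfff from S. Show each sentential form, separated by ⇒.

S ⇒ fSf   [S → f S f]
fSf ⇒ ffSff   [S → f S f]
ffSff ⇒ fffSfff   [S → f S f]
fffSfff ⇒ fffnSnfff   [S → n S n]
fffnSnfff ⇒ fffnnSnnfff   [S → n S n]
fffnnSnnfff ⇒ fffnnfSfnnfff   [S → f S f]
fffnnfSfnnfff ⇒ fffnnfnSnfnnfff   [S → n S n]
fffnnfnSnfnnfff ⇒ fffnnfnnSnnfnnfff   [S → n S n]
fffnnfnnSnnfnnfff ⇒ fffnnfnnnSnnnfnnfff   [S → n S n]
fffnnfnnnSnnnfnnfff ⇒ fffnnfnnnnnnfnnfff   [S → ε]

S⇒fSf⇒ffSff⇒fffSfff⇒fffnSnfff⇒fffnnSnnfff⇒fffnnfSfnnfff⇒fffnnfnSnfnnfff⇒fffnnfnnSnnfnnfff⇒fffnnfnnnSnnnfnnfff⇒fffnnfnnnnnnfnnfff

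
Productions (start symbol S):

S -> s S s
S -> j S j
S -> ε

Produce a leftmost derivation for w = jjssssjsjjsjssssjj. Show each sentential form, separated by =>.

S=>jSj=>jjSjj=>jjsSsjj=>jjssSssjj=>jjsssSsssjj=>jjssssSssssjj=>jjssssjSjssssjj=>jjssssjsSsjssssjj=>jjssssjsjSjsjssssjj=>jjssssjsjjsjssssjj

S => jSj   [S -> j S j]
jSj => jjSjj   [S -> j S j]
jjSjj => jjsSsjj   [S -> s S s]
jjsSsjj => jjssSssjj   [S -> s S s]
jjssSssjj => jjsssSsssjj   [S -> s S s]
jjsssSsssjj => jjssssSssssjj   [S -> s S s]
jjssssSssssjj => jjssssjSjssssjj   [S -> j S j]
jjssssjSjssssjj => jjssssjsSsjssssjj   [S -> s S s]
jjssssjsSsjssssjj => jjssssjsjSjsjssssjj   [S -> j S j]
jjssssjsjSjsjssssjj => jjssssjsjjsjssssjj   [S -> ε]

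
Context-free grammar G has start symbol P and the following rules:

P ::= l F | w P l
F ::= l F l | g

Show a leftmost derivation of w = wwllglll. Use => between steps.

P => wPl   [P ::= w P l]
wPl => wwPll   [P ::= w P l]
wwPll => wwlFll   [P ::= l F]
wwlFll => wwllFlll   [F ::= l F l]
wwllFlll => wwllglll   [F ::= g]

P=>wPl=>wwPll=>wwlFll=>wwllFlll=>wwllglll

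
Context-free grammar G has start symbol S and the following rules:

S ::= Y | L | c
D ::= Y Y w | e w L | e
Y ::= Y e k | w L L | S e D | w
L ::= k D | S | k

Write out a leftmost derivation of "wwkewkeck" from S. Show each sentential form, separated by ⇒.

S ⇒ Y ⇒ wLL ⇒ wSL ⇒ wYL ⇒ wwLLL ⇒ wwkDLL ⇒ wwkewLLL ⇒ wwkewkDLL ⇒ wwkewkeLL ⇒ wwkewkeSL ⇒ wwkewkecL ⇒ wwkewkeck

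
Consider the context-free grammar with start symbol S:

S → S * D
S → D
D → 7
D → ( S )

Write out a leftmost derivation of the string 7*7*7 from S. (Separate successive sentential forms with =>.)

S => S*D => S*D*D => D*D*D => 7*D*D => 7*7*D => 7*7*7

S => S*D   [S → S * D]
S*D => S*D*D   [S → S * D]
S*D*D => D*D*D   [S → D]
D*D*D => 7*D*D   [D → 7]
7*D*D => 7*7*D   [D → 7]
7*7*D => 7*7*7   [D → 7]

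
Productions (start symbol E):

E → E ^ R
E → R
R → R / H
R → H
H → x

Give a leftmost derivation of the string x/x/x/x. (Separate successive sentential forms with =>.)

E => R   [E → R]
R => R/H   [R → R / H]
R/H => R/H/H   [R → R / H]
R/H/H => R/H/H/H   [R → R / H]
R/H/H/H => H/H/H/H   [R → H]
H/H/H/H => x/H/H/H   [H → x]
x/H/H/H => x/x/H/H   [H → x]
x/x/H/H => x/x/x/H   [H → x]
x/x/x/H => x/x/x/x   [H → x]

E => R => R/H => R/H/H => R/H/H/H => H/H/H/H => x/H/H/H => x/x/H/H => x/x/x/H => x/x/x/x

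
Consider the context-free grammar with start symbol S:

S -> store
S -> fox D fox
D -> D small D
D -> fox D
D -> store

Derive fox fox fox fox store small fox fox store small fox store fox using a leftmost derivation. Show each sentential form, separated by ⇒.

S ⇒ fox D fox ⇒ fox fox D fox ⇒ fox fox fox D fox ⇒ fox fox fox D small D fox ⇒ fox fox fox D small D small D fox ⇒ fox fox fox fox D small D small D fox ⇒ fox fox fox fox store small D small D fox ⇒ fox fox fox fox store small fox D small D fox ⇒ fox fox fox fox store small fox fox D small D fox ⇒ fox fox fox fox store small fox fox store small D fox ⇒ fox fox fox fox store small fox fox store small fox D fox ⇒ fox fox fox fox store small fox fox store small fox store fox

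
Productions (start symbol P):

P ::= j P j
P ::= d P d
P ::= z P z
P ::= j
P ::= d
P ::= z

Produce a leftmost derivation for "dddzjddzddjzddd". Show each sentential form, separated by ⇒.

P ⇒ dPd ⇒ ddPdd ⇒ dddPddd ⇒ dddzPzddd ⇒ dddzjPjzddd ⇒ dddzjdPdjzddd ⇒ dddzjddPddjzddd ⇒ dddzjddzddjzddd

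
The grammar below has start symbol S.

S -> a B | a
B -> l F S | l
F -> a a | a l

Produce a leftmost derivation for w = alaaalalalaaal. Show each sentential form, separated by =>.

S=>aB=>alFS=>alaaS=>alaaaB=>alaaalFS=>alaaalalS=>alaaalalaB=>alaaalalalFS=>alaaalalalaaS=>alaaalalalaaaB=>alaaalalalaaal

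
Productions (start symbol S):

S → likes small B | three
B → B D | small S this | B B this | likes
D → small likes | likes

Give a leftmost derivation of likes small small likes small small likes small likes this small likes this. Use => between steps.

S => likes small B => likes small small S this => likes small small likes small B this => likes small small likes small B D this => likes small small likes small small S this D this => likes small small likes small small likes small B this D this => likes small small likes small small likes small likes this D this => likes small small likes small small likes small likes this small likes this

S => likes small B   [S → likes small B]
likes small B => likes small small S this   [B → small S this]
likes small small S this => likes small small likes small B this   [S → likes small B]
likes small small likes small B this => likes small small likes small B D this   [B → B D]
likes small small likes small B D this => likes small small likes small small S this D this   [B → small S this]
likes small small likes small small S this D this => likes small small likes small small likes small B this D this   [S → likes small B]
likes small small likes small small likes small B this D this => likes small small likes small small likes small likes this D this   [B → likes]
likes small small likes small small likes small likes this D this => likes small small likes small small likes small likes this small likes this   [D → small likes]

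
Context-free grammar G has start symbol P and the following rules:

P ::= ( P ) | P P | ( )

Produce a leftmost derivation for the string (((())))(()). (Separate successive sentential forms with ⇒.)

P ⇒ PP   [P ::= P P]
PP ⇒ (P)P   [P ::= ( P )]
(P)P ⇒ ((P))P   [P ::= ( P )]
((P))P ⇒ (((P)))P   [P ::= ( P )]
(((P)))P ⇒ (((())))P   [P ::= ( )]
(((())))P ⇒ (((())))(P)   [P ::= ( P )]
(((())))(P) ⇒ (((())))(())   [P ::= ( )]

P ⇒ PP ⇒ (P)P ⇒ ((P))P ⇒ (((P)))P ⇒ (((())))P ⇒ (((())))(P) ⇒ (((())))(())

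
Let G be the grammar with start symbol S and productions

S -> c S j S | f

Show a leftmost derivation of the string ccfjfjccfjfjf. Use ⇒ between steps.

S ⇒ cSjS ⇒ ccSjSjS ⇒ ccfjSjS ⇒ ccfjfjS ⇒ ccfjfjcSjS ⇒ ccfjfjccSjSjS ⇒ ccfjfjccfjSjS ⇒ ccfjfjccfjfjS ⇒ ccfjfjccfjfjf

S ⇒ cSjS   [S -> c S j S]
cSjS ⇒ ccSjSjS   [S -> c S j S]
ccSjSjS ⇒ ccfjSjS   [S -> f]
ccfjSjS ⇒ ccfjfjS   [S -> f]
ccfjfjS ⇒ ccfjfjcSjS   [S -> c S j S]
ccfjfjcSjS ⇒ ccfjfjccSjSjS   [S -> c S j S]
ccfjfjccSjSjS ⇒ ccfjfjccfjSjS   [S -> f]
ccfjfjccfjSjS ⇒ ccfjfjccfjfjS   [S -> f]
ccfjfjccfjfjS ⇒ ccfjfjccfjfjf   [S -> f]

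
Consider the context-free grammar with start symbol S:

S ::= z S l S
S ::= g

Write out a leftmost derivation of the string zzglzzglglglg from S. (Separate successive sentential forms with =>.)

S=>zSlS=>zzSlSlS=>zzglSlS=>zzglzSlSlS=>zzglzzSlSlSlS=>zzglzzglSlSlS=>zzglzzglglSlS=>zzglzzglglglS=>zzglzzglglglg

S => zSlS   [S ::= z S l S]
zSlS => zzSlSlS   [S ::= z S l S]
zzSlSlS => zzglSlS   [S ::= g]
zzglSlS => zzglzSlSlS   [S ::= z S l S]
zzglzSlSlS => zzglzzSlSlSlS   [S ::= z S l S]
zzglzzSlSlSlS => zzglzzglSlSlS   [S ::= g]
zzglzzglSlSlS => zzglzzglglSlS   [S ::= g]
zzglzzglglSlS => zzglzzglglglS   [S ::= g]
zzglzzglglglS => zzglzzglglglg   [S ::= g]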